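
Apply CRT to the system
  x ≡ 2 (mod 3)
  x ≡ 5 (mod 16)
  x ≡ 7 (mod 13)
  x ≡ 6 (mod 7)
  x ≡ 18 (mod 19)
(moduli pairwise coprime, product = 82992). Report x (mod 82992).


Product of moduli M = 3 · 16 · 13 · 7 · 19 = 82992.
Merge one congruence at a time:
  Start: x ≡ 2 (mod 3).
  Combine with x ≡ 5 (mod 16); new modulus lcm = 48.
    Write x = 2 + 3·t and substitute into x ≡ 5 (mod 16): 3·t ≡ 5 − 2 = 3 (mod 16).
    The inverse of 3 mod 16 is 11 (since 3·11 = 33 = 2·16 + 1), so t ≡ 11·3 = 33 ≡ 1 (mod 16).
    Then x = 2 + 3·1 = 5, valid modulo lcm(3, 16) = 48: x ≡ 5 (mod 48).
  Combine with x ≡ 7 (mod 13); new modulus lcm = 624.
    Write x = 5 + 48·t and substitute into x ≡ 7 (mod 13): 48·t ≡ 7 − 5 = 2 (mod 13).
    Reduce coefficients mod 13: 9·t ≡ 2 (mod 13).
    The inverse of 9 mod 13 is 3 (since 9·3 = 27 = 2·13 + 1), so t ≡ 3·2 = 6 ≡ 6 (mod 13).
    Then x = 5 + 48·6 = 293, valid modulo lcm(48, 13) = 624: x ≡ 293 (mod 624).
  Combine with x ≡ 6 (mod 7); new modulus lcm = 4368.
    Write x = 293 + 624·t and substitute into x ≡ 6 (mod 7): 624·t ≡ 6 − 293 = -287 (mod 7).
    Reduce coefficients mod 7: 1·t ≡ 0 (mod 7).
    So t ≡ 0 (mod 7).
    Then x = 293 + 624·0 = 293, valid modulo lcm(624, 7) = 4368: x ≡ 293 (mod 4368).
  Combine with x ≡ 18 (mod 19); new modulus lcm = 82992.
    Write x = 293 + 4368·t and substitute into x ≡ 18 (mod 19): 4368·t ≡ 18 − 293 = -275 (mod 19).
    Reduce coefficients mod 19: 17·t ≡ 10 (mod 19).
    The inverse of 17 mod 19 is 9 (since 17·9 = 153 = 8·19 + 1), so t ≡ 9·10 = 90 ≡ 14 (mod 19).
    Then x = 293 + 4368·14 = 61445, valid modulo lcm(4368, 19) = 82992: x ≡ 61445 (mod 82992).
Verify against each original: 61445 mod 3 = 2, 61445 mod 16 = 5, 61445 mod 13 = 7, 61445 mod 7 = 6, 61445 mod 19 = 18.

x ≡ 61445 (mod 82992).


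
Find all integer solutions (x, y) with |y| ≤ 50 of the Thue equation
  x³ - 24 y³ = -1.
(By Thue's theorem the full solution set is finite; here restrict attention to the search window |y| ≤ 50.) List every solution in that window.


The equation is x³ - 24y³ = -1. For fixed y, x³ = 24·y³ − 1, so a solution requires the RHS to be a perfect cube.
Strategy: iterate y from -50 to 50, compute RHS = 24·y³ − 1, and check whether it is a (positive or negative) perfect cube.
Check small values of y:
  y = 0: RHS = -1 = (-1)³ ⇒ x = -1 works.
  y = 1: RHS = 23 is not a perfect cube.
  y = -1: RHS = -25 is not a perfect cube.
  y = 2: RHS = 191 is not a perfect cube.
  y = -2: RHS = -193 is not a perfect cube.
  y = 3: RHS = 647 is not a perfect cube.
  y = -3: RHS = -649 is not a perfect cube.
Continuing the search up to |y| = 50 finds no further solutions beyond those listed.
Collected solutions: (-1, 0).

Solutions (with |y| ≤ 50): (-1, 0).


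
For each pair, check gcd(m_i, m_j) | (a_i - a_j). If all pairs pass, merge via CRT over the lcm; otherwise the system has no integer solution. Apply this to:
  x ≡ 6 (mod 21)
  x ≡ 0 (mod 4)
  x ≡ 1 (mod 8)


Moduli 21, 4, 8 are not pairwise coprime, so CRT works modulo lcm(m_i) when all pairwise compatibility conditions hold.
Pairwise compatibility: gcd(m_i, m_j) must divide a_i - a_j for every pair.
Merge one congruence at a time:
  Start: x ≡ 6 (mod 21).
  Combine with x ≡ 0 (mod 4): gcd(21, 4) = 1; 0 - 6 = -6, which IS divisible by 1, so compatible.
    Write x = 6 + 21·t and substitute into x ≡ 0 (mod 4): 21·t ≡ 0 − 6 = -6 (mod 4).
    Reduce coefficients mod 4: 1·t ≡ 2 (mod 4).
    So t ≡ 2 (mod 4).
    Then x = 6 + 21·2 = 48, valid modulo lcm(21, 4) = 84: x ≡ 48 (mod 84).
  Combine with x ≡ 1 (mod 8): gcd(84, 8) = 4, and 1 - 48 = -47 is NOT divisible by 4.
    ⇒ system is inconsistent (no integer solution).

No solution (the system is inconsistent).


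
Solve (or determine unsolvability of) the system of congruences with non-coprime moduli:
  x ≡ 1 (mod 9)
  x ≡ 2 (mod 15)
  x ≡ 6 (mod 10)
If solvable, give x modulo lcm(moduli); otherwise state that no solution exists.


Moduli 9, 15, 10 are not pairwise coprime, so CRT works modulo lcm(m_i) when all pairwise compatibility conditions hold.
Pairwise compatibility: gcd(m_i, m_j) must divide a_i - a_j for every pair.
Merge one congruence at a time:
  Start: x ≡ 1 (mod 9).
  Combine with x ≡ 2 (mod 15): gcd(9, 15) = 3, and 2 - 1 = 1 is NOT divisible by 3.
    ⇒ system is inconsistent (no integer solution).

No solution (the system is inconsistent).


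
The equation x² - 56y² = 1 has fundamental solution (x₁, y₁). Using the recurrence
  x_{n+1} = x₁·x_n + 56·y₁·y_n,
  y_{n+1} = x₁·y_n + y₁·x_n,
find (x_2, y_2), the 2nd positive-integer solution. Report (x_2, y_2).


Step 1: Find the fundamental solution (x₁, y₁) of x² - 56y² = 1.
  Expand √56 as a continued fraction. a₀ = ⌊√56⌋ = 7; iterate m_{k+1} = d_k·a_k − m_k, d_{k+1} = (56 − m_{k+1}²)/d_k, a_{k+1} = ⌊(a₀ + m_{k+1})/d_{k+1}⌋ (starting m₀ = 0, d₀ = 1), with convergents p_k = a_k·p_{k-1} + p_{k-2}, q_k = a_k·q_{k-1} + q_{k-2} (p₋₁ = 1, q₋₁ = 0):
  k = 0: a₀ = 7; p₀/q₀ = 7/1; p₀² − 56·q₀² = 49 − 56 = -7.
  k = 1: m = 7, d = 7, a = ⌊(7 + 7)/7⌋ = 2; p/q = (2·7 + 1)/(2·1 + 0) = 15/2; p² − 56·q² = 225 − 224 = 1.
  The first convergent with p² − 56·q² = 1 gives the fundamental solution (x₁, y₁) = (15, 2).
Step 2: Apply the recurrence (x_{n+1}, y_{n+1}) = (x₁x_n + 56y₁y_n, x₁y_n + y₁x_n) repeatedly.
  From (x_1, y_1) = (15, 2): x_2 = 15·15 + 56·2·2 = 449; y_2 = 15·2 + 2·15 = 60.
Step 3: Verify x_2² - 56·y_2² = 201601 - 201600 = 1 (should be 1). ✓

(x_1, y_1) = (15, 2); (x_2, y_2) = (449, 60).


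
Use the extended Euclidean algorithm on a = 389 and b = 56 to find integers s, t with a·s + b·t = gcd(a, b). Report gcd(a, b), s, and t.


Euclidean algorithm on (389, 56) — divide until remainder is 0:
  389 = 6 · 56 + 53
  56 = 1 · 53 + 3
  53 = 17 · 3 + 2
  3 = 1 · 2 + 1
  2 = 2 · 1 + 0
gcd(389, 56) = 1.
Track Bezout coefficients alongside the remainders: start with r₀ = 389 = a·1 + b·0 (s = 1, t = 0) and r₁ = 56 = a·0 + b·1 (s = 0, t = 1); each new remainder r_{k+1} = r_{k-1} − q_k·r_k inherits s_{k+1} = s_{k-1} − q_k·s_k, t_{k+1} = t_{k-1} − q_k·t_k, so r_k = a·s_k + b·t_k at every step:
  q = 6: r = 53, s = 1 − 6·0 = 1, t = 0 − 6·1 = -6  (check: 389·1 + 56·(-6) = 53)
  q = 1: r = 3, s = 0 − 1·1 = -1, t = 1 − 1·(-6) = 7  (check: 389·(-1) + 56·7 = 3)
  q = 17: r = 2, s = 1 − 17·(-1) = 18, t = -6 − 17·7 = -125  (check: 389·18 + 56·(-125) = 2)
  q = 1: r = 1, s = -1 − 1·18 = -19, t = 7 − 1·(-125) = 132  (check: 389·(-19) + 56·132 = 1)
The row with r = 1 (the gcd) gives the Bezout coefficients s = -19, t = 132.
Result: 389 · (-19) + 56 · (132) = 1.

gcd(389, 56) = 1; s = -19, t = 132 (check: 389·(-19) + 56·132 = 1).


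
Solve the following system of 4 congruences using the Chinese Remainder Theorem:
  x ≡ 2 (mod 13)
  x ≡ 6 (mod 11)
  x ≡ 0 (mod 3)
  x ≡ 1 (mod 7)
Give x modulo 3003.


Product of moduli M = 13 · 11 · 3 · 7 = 3003.
Merge one congruence at a time:
  Start: x ≡ 2 (mod 13).
  Combine with x ≡ 6 (mod 11); new modulus lcm = 143.
    Write x = 2 + 13·t and substitute into x ≡ 6 (mod 11): 13·t ≡ 6 − 2 = 4 (mod 11).
    Reduce coefficients mod 11: 2·t ≡ 4 (mod 11).
    The inverse of 2 mod 11 is 6 (since 2·6 = 12 = 1·11 + 1), so t ≡ 6·4 = 24 ≡ 2 (mod 11).
    Then x = 2 + 13·2 = 28, valid modulo lcm(13, 11) = 143: x ≡ 28 (mod 143).
  Combine with x ≡ 0 (mod 3); new modulus lcm = 429.
    Write x = 28 + 143·t and substitute into x ≡ 0 (mod 3): 143·t ≡ 0 − 28 = -28 (mod 3).
    Reduce coefficients mod 3: 2·t ≡ 2 (mod 3).
    The inverse of 2 mod 3 is 2 (since 2·2 = 4 = 1·3 + 1), so t ≡ 2·2 = 4 ≡ 1 (mod 3).
    Then x = 28 + 143·1 = 171, valid modulo lcm(143, 3) = 429: x ≡ 171 (mod 429).
  Combine with x ≡ 1 (mod 7); new modulus lcm = 3003.
    Write x = 171 + 429·t and substitute into x ≡ 1 (mod 7): 429·t ≡ 1 − 171 = -170 (mod 7).
    Reduce coefficients mod 7: 2·t ≡ 5 (mod 7).
    The inverse of 2 mod 7 is 4 (since 2·4 = 8 = 1·7 + 1), so t ≡ 4·5 = 20 ≡ 6 (mod 7).
    Then x = 171 + 429·6 = 2745, valid modulo lcm(429, 7) = 3003: x ≡ 2745 (mod 3003).
Verify against each original: 2745 mod 13 = 2, 2745 mod 11 = 6, 2745 mod 3 = 0, 2745 mod 7 = 1.

x ≡ 2745 (mod 3003).


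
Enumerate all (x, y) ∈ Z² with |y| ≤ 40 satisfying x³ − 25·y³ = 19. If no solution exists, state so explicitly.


The equation is x³ - 25y³ = 19. For fixed y, x³ = 25·y³ + 19, so a solution requires the RHS to be a perfect cube.
Strategy: iterate y from -40 to 40, compute RHS = 25·y³ + 19, and check whether it is a (positive or negative) perfect cube.
Check small values of y:
  y = 0: RHS = 19 is not a perfect cube.
  y = 1: RHS = 44 is not a perfect cube.
  y = -1: RHS = -6 is not a perfect cube.
  y = 2: RHS = 219 is not a perfect cube.
  y = -2: RHS = -181 is not a perfect cube.
  y = 3: RHS = 694 is not a perfect cube.
  y = -3: RHS = -656 is not a perfect cube.
Continuing the search up to |y| = 40 finds no solutions either.
No (x, y) in the scanned range satisfies the equation.

No integer solutions with |y| ≤ 40.


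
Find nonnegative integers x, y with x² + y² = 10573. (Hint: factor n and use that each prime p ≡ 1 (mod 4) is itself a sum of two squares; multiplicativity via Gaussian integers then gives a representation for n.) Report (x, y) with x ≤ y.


Step 1: Factor n = 10573 = 97 · 109.
Step 2: Check the mod-4 condition on each prime factor: 97 ≡ 1 (mod 4), exponent 1; 109 ≡ 1 (mod 4), exponent 1.
All primes ≡ 3 (mod 4) appear to even exponent (or don't appear), so by the two-squares theorem n IS expressible as a sum of two squares.
Step 3: Build a representation. Here n = 97 · 109 is a product of primes ≡ 1 (mod 4). Each prime p ≡ 1 (mod 4) is itself a sum of two squares; find a² by testing p − a² for a perfect square:
  97: 97 − 1² = 96, 97 − 2² = 93, 97 − 3² = 88, 97 − 4² = 81 = 9² ⇒ 97 = 4² + 9².
  109: 109 − 1² = 108, 109 − 2² = 105, 109 − 3² = 100 = 10² ⇒ 109 = 3² + 10².
  Combine using the Brahmagupta–Fibonacci identity (a² + b²)(c² + d²) = (ac − bd)² + (ad + bc)² = (ac + bd)² + (ad − bc)²:
  97 · 109 = 10573: from (4² + 9²)(3² + 10²), take (4·3 − 9·10, 4·10 + 9·3) = (12 − 90, 40 + 27) = (-78, 67); dropping signs (only squares matter) gives (78, 67); check 78² + 67² = 6084 + 4489 = 10573 ✓.
Step 4: Order so x ≤ y and verify: 67² + 78² = 4489 + 6084 = 10573 = n. ✓

n = 10573 = 67² + 78² (one valid representation with x ≤ y).


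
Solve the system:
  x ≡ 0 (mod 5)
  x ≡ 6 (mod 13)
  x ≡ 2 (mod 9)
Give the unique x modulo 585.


Moduli 5, 13, 9 are pairwise coprime; by CRT there is a unique solution modulo M = 5 · 13 · 9 = 585.
Solve pairwise, accumulating the modulus:
  Start with x ≡ 0 (mod 5).
  Combine with x ≡ 6 (mod 13): since gcd(5, 13) = 1, we get a unique residue mod 65.
    Write x = 0 + 5·t and substitute into x ≡ 6 (mod 13): 5·t ≡ 6 − 0 = 6 (mod 13).
    The inverse of 5 mod 13 is 8 (since 5·8 = 40 = 3·13 + 1), so t ≡ 8·6 = 48 ≡ 9 (mod 13).
    Then x = 0 + 5·9 = 45, valid modulo lcm(5, 13) = 65: x ≡ 45 (mod 65).
  Combine with x ≡ 2 (mod 9): since gcd(65, 9) = 1, we get a unique residue mod 585.
    Write x = 45 + 65·t and substitute into x ≡ 2 (mod 9): 65·t ≡ 2 − 45 = -43 (mod 9).
    Reduce coefficients mod 9: 2·t ≡ 2 (mod 9).
    The inverse of 2 mod 9 is 5 (since 2·5 = 10 = 1·9 + 1), so t ≡ 5·2 = 10 ≡ 1 (mod 9).
    Then x = 45 + 65·1 = 110, valid modulo lcm(65, 9) = 585: x ≡ 110 (mod 585).
Verify: 110 mod 5 = 0 ✓, 110 mod 13 = 6 ✓, 110 mod 9 = 2 ✓.

x ≡ 110 (mod 585).


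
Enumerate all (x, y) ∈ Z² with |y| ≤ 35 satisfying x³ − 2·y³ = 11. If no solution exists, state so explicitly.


The equation is x³ - 2y³ = 11. For fixed y, x³ = 2·y³ + 11, so a solution requires the RHS to be a perfect cube.
Strategy: iterate y from -35 to 35, compute RHS = 2·y³ + 11, and check whether it is a (positive or negative) perfect cube.
Check small values of y:
  y = 0: RHS = 11 is not a perfect cube.
  y = 1: RHS = 13 is not a perfect cube.
  y = -1: RHS = 9 is not a perfect cube.
  y = 2: RHS = 27 = (3)³ ⇒ x = 3 works.
  y = -2: RHS = -5 is not a perfect cube.
  y = 3: RHS = 65 is not a perfect cube.
  y = -3: RHS = -43 is not a perfect cube.
Continuing the search up to |y| = 35 finds no further solutions beyond those listed.
Collected solutions: (3, 2).

Solutions (with |y| ≤ 35): (3, 2).


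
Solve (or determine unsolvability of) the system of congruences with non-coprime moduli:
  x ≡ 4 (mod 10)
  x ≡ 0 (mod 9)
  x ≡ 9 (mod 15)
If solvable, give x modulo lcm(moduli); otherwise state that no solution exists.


Moduli 10, 9, 15 are not pairwise coprime, so CRT works modulo lcm(m_i) when all pairwise compatibility conditions hold.
Pairwise compatibility: gcd(m_i, m_j) must divide a_i - a_j for every pair.
Merge one congruence at a time:
  Start: x ≡ 4 (mod 10).
  Combine with x ≡ 0 (mod 9): gcd(10, 9) = 1; 0 - 4 = -4, which IS divisible by 1, so compatible.
    Write x = 4 + 10·t and substitute into x ≡ 0 (mod 9): 10·t ≡ 0 − 4 = -4 (mod 9).
    Reduce coefficients mod 9: 1·t ≡ 5 (mod 9).
    So t ≡ 5 (mod 9).
    Then x = 4 + 10·5 = 54, valid modulo lcm(10, 9) = 90: x ≡ 54 (mod 90).
  Combine with x ≡ 9 (mod 15): gcd(90, 15) = 15; 9 - 54 = -45, which IS divisible by 15, so compatible.
    Write x = 54 + 90·t and substitute into x ≡ 9 (mod 15): 90·t ≡ 9 − 54 = -45 (mod 15).
    Divide the congruence (and modulus) by g = 15: 6·t ≡ -3 (mod 1).
    Modulo 1 every t works; take t = 0.
    Then x = 54 + 90·0 = 54, valid modulo lcm(90, 15) = 90: x ≡ 54 (mod 90).
Verify: 54 mod 10 = 4, 54 mod 9 = 0, 54 mod 15 = 9.

x ≡ 54 (mod 90).


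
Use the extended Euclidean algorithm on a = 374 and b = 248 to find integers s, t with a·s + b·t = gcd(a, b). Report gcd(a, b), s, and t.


Euclidean algorithm on (374, 248) — divide until remainder is 0:
  374 = 1 · 248 + 126
  248 = 1 · 126 + 122
  126 = 1 · 122 + 4
  122 = 30 · 4 + 2
  4 = 2 · 2 + 0
gcd(374, 248) = 2.
Track Bezout coefficients alongside the remainders: start with r₀ = 374 = a·1 + b·0 (s = 1, t = 0) and r₁ = 248 = a·0 + b·1 (s = 0, t = 1); each new remainder r_{k+1} = r_{k-1} − q_k·r_k inherits s_{k+1} = s_{k-1} − q_k·s_k, t_{k+1} = t_{k-1} − q_k·t_k, so r_k = a·s_k + b·t_k at every step:
  q = 1: r = 126, s = 1 − 1·0 = 1, t = 0 − 1·1 = -1  (check: 374·1 + 248·(-1) = 126)
  q = 1: r = 122, s = 0 − 1·1 = -1, t = 1 − 1·(-1) = 2  (check: 374·(-1) + 248·2 = 122)
  q = 1: r = 4, s = 1 − 1·(-1) = 2, t = -1 − 1·2 = -3  (check: 374·2 + 248·(-3) = 4)
  q = 30: r = 2, s = -1 − 30·2 = -61, t = 2 − 30·(-3) = 92  (check: 374·(-61) + 248·92 = 2)
The row with r = 2 (the gcd) gives the Bezout coefficients s = -61, t = 92.
Result: 374 · (-61) + 248 · (92) = 2.

gcd(374, 248) = 2; s = -61, t = 92 (check: 374·(-61) + 248·92 = 2).


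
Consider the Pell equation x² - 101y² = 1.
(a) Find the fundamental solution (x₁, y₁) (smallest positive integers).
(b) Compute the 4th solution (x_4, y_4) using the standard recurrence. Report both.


Step 1: Find the fundamental solution (x₁, y₁) of x² - 101y² = 1.
  Expand √101 as a continued fraction. a₀ = ⌊√101⌋ = 10; iterate m_{k+1} = d_k·a_k − m_k, d_{k+1} = (101 − m_{k+1}²)/d_k, a_{k+1} = ⌊(a₀ + m_{k+1})/d_{k+1}⌋ (starting m₀ = 0, d₀ = 1), with convergents p_k = a_k·p_{k-1} + p_{k-2}, q_k = a_k·q_{k-1} + q_{k-2} (p₋₁ = 1, q₋₁ = 0):
  k = 0: a₀ = 10; p₀/q₀ = 10/1; p₀² − 101·q₀² = 100 − 101 = -1.
  k = 1: m = 10, d = 1, a = ⌊(10 + 10)/1⌋ = 20; p/q = (20·10 + 1)/(20·1 + 0) = 201/20; p² − 101·q² = 40401 − 40400 = 1.
  The first convergent with p² − 101·q² = 1 gives the fundamental solution (x₁, y₁) = (201, 20).
Step 2: Apply the recurrence (x_{n+1}, y_{n+1}) = (x₁x_n + 101y₁y_n, x₁y_n + y₁x_n) repeatedly.
  From (x_1, y_1) = (201, 20): x_2 = 201·201 + 101·20·20 = 80801; y_2 = 201·20 + 20·201 = 8040.
  From (x_2, y_2) = (80801, 8040): x_3 = 201·80801 + 101·20·8040 = 32481801; y_3 = 201·8040 + 20·80801 = 3232060.
  From (x_3, y_3) = (32481801, 3232060): x_4 = 201·32481801 + 101·20·3232060 = 13057603201; y_4 = 201·3232060 + 20·32481801 = 1299280080.
Step 3: Verify x_4² - 101·y_4² = 170501001354765446401 - 170501001354765446400 = 1 (should be 1). ✓

(x_1, y_1) = (201, 20); (x_4, y_4) = (13057603201, 1299280080).


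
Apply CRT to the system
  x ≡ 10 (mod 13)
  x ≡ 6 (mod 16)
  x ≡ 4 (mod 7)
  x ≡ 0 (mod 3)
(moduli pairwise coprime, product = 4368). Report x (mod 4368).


Product of moduli M = 13 · 16 · 7 · 3 = 4368.
Merge one congruence at a time:
  Start: x ≡ 10 (mod 13).
  Combine with x ≡ 6 (mod 16); new modulus lcm = 208.
    Write x = 10 + 13·t and substitute into x ≡ 6 (mod 16): 13·t ≡ 6 − 10 = -4 (mod 16).
    Reduce coefficients mod 16: 13·t ≡ 12 (mod 16).
    The inverse of 13 mod 16 is 5 (since 13·5 = 65 = 4·16 + 1), so t ≡ 5·12 = 60 ≡ 12 (mod 16).
    Then x = 10 + 13·12 = 166, valid modulo lcm(13, 16) = 208: x ≡ 166 (mod 208).
  Combine with x ≡ 4 (mod 7); new modulus lcm = 1456.
    Write x = 166 + 208·t and substitute into x ≡ 4 (mod 7): 208·t ≡ 4 − 166 = -162 (mod 7).
    Reduce coefficients mod 7: 5·t ≡ 6 (mod 7).
    The inverse of 5 mod 7 is 3 (since 5·3 = 15 = 2·7 + 1), so t ≡ 3·6 = 18 ≡ 4 (mod 7).
    Then x = 166 + 208·4 = 998, valid modulo lcm(208, 7) = 1456: x ≡ 998 (mod 1456).
  Combine with x ≡ 0 (mod 3); new modulus lcm = 4368.
    Write x = 998 + 1456·t and substitute into x ≡ 0 (mod 3): 1456·t ≡ 0 − 998 = -998 (mod 3).
    Reduce coefficients mod 3: 1·t ≡ 1 (mod 3).
    So t ≡ 1 (mod 3).
    Then x = 998 + 1456·1 = 2454, valid modulo lcm(1456, 3) = 4368: x ≡ 2454 (mod 4368).
Verify against each original: 2454 mod 13 = 10, 2454 mod 16 = 6, 2454 mod 7 = 4, 2454 mod 3 = 0.

x ≡ 2454 (mod 4368).


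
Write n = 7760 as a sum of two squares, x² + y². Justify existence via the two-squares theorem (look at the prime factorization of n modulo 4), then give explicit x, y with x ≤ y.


Step 1: Factor n = 7760 = 2^4 · 5 · 97.
Step 2: Check the mod-4 condition on each prime factor: 2 = 2 (special); 5 ≡ 1 (mod 4), exponent 1; 97 ≡ 1 (mod 4), exponent 1.
All primes ≡ 3 (mod 4) appear to even exponent (or don't appear), so by the two-squares theorem n IS expressible as a sum of two squares.
Step 3: Build a representation. Group n = k² · m with k = 4 and m = 5 · 97 = 485 (a product of primes ≡ 1 (mod 4)); a representation of m scales to one of n via (k·x)² + (k·y)² = k²(x² + y²). Each prime p ≡ 1 (mod 4) is itself a sum of two squares; find a² by testing p − a² for a perfect square:
  5: 5 − 1² = 4 = 2² ⇒ 5 = 1² + 2².
  97: 97 − 1² = 96, 97 − 2² = 93, 97 − 3² = 88, 97 − 4² = 81 = 9² ⇒ 97 = 4² + 9².
  Combine using the Brahmagupta–Fibonacci identity (a² + b²)(c² + d²) = (ac − bd)² + (ad + bc)² = (ac + bd)² + (ad − bc)²:
  5 · 97 = 485: from (1² + 2²)(4² + 9²), take (1·4 − 2·9, 1·9 + 2·4) = (4 − 18, 9 + 8) = (-14, 17); dropping signs (only squares matter) gives (14, 17); check 14² + 17² = 196 + 289 = 485 ✓.
  Scale by k = 4: (4·14, 4·17) = (56, 68).
Step 4: Order so x ≤ y and verify: 56² + 68² = 3136 + 4624 = 7760 = n. ✓

n = 7760 = 56² + 68² (one valid representation with x ≤ y).


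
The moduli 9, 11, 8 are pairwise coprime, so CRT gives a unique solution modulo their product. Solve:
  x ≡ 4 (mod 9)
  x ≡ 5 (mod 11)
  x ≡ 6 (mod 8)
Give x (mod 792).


Moduli 9, 11, 8 are pairwise coprime; by CRT there is a unique solution modulo M = 9 · 11 · 8 = 792.
Solve pairwise, accumulating the modulus:
  Start with x ≡ 4 (mod 9).
  Combine with x ≡ 5 (mod 11): since gcd(9, 11) = 1, we get a unique residue mod 99.
    Write x = 4 + 9·t and substitute into x ≡ 5 (mod 11): 9·t ≡ 5 − 4 = 1 (mod 11).
    The inverse of 9 mod 11 is 5 (since 9·5 = 45 = 4·11 + 1), so t ≡ 5·1 = 5 ≡ 5 (mod 11).
    Then x = 4 + 9·5 = 49, valid modulo lcm(9, 11) = 99: x ≡ 49 (mod 99).
  Combine with x ≡ 6 (mod 8): since gcd(99, 8) = 1, we get a unique residue mod 792.
    Write x = 49 + 99·t and substitute into x ≡ 6 (mod 8): 99·t ≡ 6 − 49 = -43 (mod 8).
    Reduce coefficients mod 8: 3·t ≡ 5 (mod 8).
    The inverse of 3 mod 8 is 3 (since 3·3 = 9 = 1·8 + 1), so t ≡ 3·5 = 15 ≡ 7 (mod 8).
    Then x = 49 + 99·7 = 742, valid modulo lcm(99, 8) = 792: x ≡ 742 (mod 792).
Verify: 742 mod 9 = 4 ✓, 742 mod 11 = 5 ✓, 742 mod 8 = 6 ✓.

x ≡ 742 (mod 792).


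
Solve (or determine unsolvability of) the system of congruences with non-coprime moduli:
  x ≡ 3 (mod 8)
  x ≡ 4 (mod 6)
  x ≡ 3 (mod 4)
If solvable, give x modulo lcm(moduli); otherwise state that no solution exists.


Moduli 8, 6, 4 are not pairwise coprime, so CRT works modulo lcm(m_i) when all pairwise compatibility conditions hold.
Pairwise compatibility: gcd(m_i, m_j) must divide a_i - a_j for every pair.
Merge one congruence at a time:
  Start: x ≡ 3 (mod 8).
  Combine with x ≡ 4 (mod 6): gcd(8, 6) = 2, and 4 - 3 = 1 is NOT divisible by 2.
    ⇒ system is inconsistent (no integer solution).

No solution (the system is inconsistent).


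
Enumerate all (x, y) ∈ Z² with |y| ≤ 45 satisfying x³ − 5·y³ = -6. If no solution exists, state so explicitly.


The equation is x³ - 5y³ = -6. For fixed y, x³ = 5·y³ − 6, so a solution requires the RHS to be a perfect cube.
Strategy: iterate y from -45 to 45, compute RHS = 5·y³ − 6, and check whether it is a (positive or negative) perfect cube.
Check small values of y:
  y = 0: RHS = -6 is not a perfect cube.
  y = 1: RHS = -1 = (-1)³ ⇒ x = -1 works.
  y = -1: RHS = -11 is not a perfect cube.
  y = 2: RHS = 34 is not a perfect cube.
  y = -2: RHS = -46 is not a perfect cube.
  y = 3: RHS = 129 is not a perfect cube.
  y = -3: RHS = -141 is not a perfect cube.
Continuing the search up to |y| = 45 finds no further solutions beyond those listed.
Collected solutions: (-1, 1).

Solutions (with |y| ≤ 45): (-1, 1).


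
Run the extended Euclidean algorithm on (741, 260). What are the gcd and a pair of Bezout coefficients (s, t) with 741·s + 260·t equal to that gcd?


Euclidean algorithm on (741, 260) — divide until remainder is 0:
  741 = 2 · 260 + 221
  260 = 1 · 221 + 39
  221 = 5 · 39 + 26
  39 = 1 · 26 + 13
  26 = 2 · 13 + 0
gcd(741, 260) = 13.
Track Bezout coefficients alongside the remainders: start with r₀ = 741 = a·1 + b·0 (s = 1, t = 0) and r₁ = 260 = a·0 + b·1 (s = 0, t = 1); each new remainder r_{k+1} = r_{k-1} − q_k·r_k inherits s_{k+1} = s_{k-1} − q_k·s_k, t_{k+1} = t_{k-1} − q_k·t_k, so r_k = a·s_k + b·t_k at every step:
  q = 2: r = 221, s = 1 − 2·0 = 1, t = 0 − 2·1 = -2  (check: 741·1 + 260·(-2) = 221)
  q = 1: r = 39, s = 0 − 1·1 = -1, t = 1 − 1·(-2) = 3  (check: 741·(-1) + 260·3 = 39)
  q = 5: r = 26, s = 1 − 5·(-1) = 6, t = -2 − 5·3 = -17  (check: 741·6 + 260·(-17) = 26)
  q = 1: r = 13, s = -1 − 1·6 = -7, t = 3 − 1·(-17) = 20  (check: 741·(-7) + 260·20 = 13)
The row with r = 13 (the gcd) gives the Bezout coefficients s = -7, t = 20.
Result: 741 · (-7) + 260 · (20) = 13.

gcd(741, 260) = 13; s = -7, t = 20 (check: 741·(-7) + 260·20 = 13).


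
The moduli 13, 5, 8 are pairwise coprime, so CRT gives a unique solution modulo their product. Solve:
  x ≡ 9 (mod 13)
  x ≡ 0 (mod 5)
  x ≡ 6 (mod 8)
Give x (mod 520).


Moduli 13, 5, 8 are pairwise coprime; by CRT there is a unique solution modulo M = 13 · 5 · 8 = 520.
Solve pairwise, accumulating the modulus:
  Start with x ≡ 9 (mod 13).
  Combine with x ≡ 0 (mod 5): since gcd(13, 5) = 1, we get a unique residue mod 65.
    Write x = 9 + 13·t and substitute into x ≡ 0 (mod 5): 13·t ≡ 0 − 9 = -9 (mod 5).
    Reduce coefficients mod 5: 3·t ≡ 1 (mod 5).
    The inverse of 3 mod 5 is 2 (since 3·2 = 6 = 1·5 + 1), so t ≡ 2·1 = 2 ≡ 2 (mod 5).
    Then x = 9 + 13·2 = 35, valid modulo lcm(13, 5) = 65: x ≡ 35 (mod 65).
  Combine with x ≡ 6 (mod 8): since gcd(65, 8) = 1, we get a unique residue mod 520.
    Write x = 35 + 65·t and substitute into x ≡ 6 (mod 8): 65·t ≡ 6 − 35 = -29 (mod 8).
    Reduce coefficients mod 8: 1·t ≡ 3 (mod 8).
    So t ≡ 3 (mod 8).
    Then x = 35 + 65·3 = 230, valid modulo lcm(65, 8) = 520: x ≡ 230 (mod 520).
Verify: 230 mod 13 = 9 ✓, 230 mod 5 = 0 ✓, 230 mod 8 = 6 ✓.

x ≡ 230 (mod 520).


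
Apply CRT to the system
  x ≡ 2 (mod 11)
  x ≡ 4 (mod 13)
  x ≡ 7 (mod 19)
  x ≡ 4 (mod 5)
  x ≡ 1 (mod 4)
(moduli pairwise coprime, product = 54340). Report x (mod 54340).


Product of moduli M = 11 · 13 · 19 · 5 · 4 = 54340.
Merge one congruence at a time:
  Start: x ≡ 2 (mod 11).
  Combine with x ≡ 4 (mod 13); new modulus lcm = 143.
    Write x = 2 + 11·t and substitute into x ≡ 4 (mod 13): 11·t ≡ 4 − 2 = 2 (mod 13).
    The inverse of 11 mod 13 is 6 (since 11·6 = 66 = 5·13 + 1), so t ≡ 6·2 = 12 ≡ 12 (mod 13).
    Then x = 2 + 11·12 = 134, valid modulo lcm(11, 13) = 143: x ≡ 134 (mod 143).
  Combine with x ≡ 7 (mod 19); new modulus lcm = 2717.
    Write x = 134 + 143·t and substitute into x ≡ 7 (mod 19): 143·t ≡ 7 − 134 = -127 (mod 19).
    Reduce coefficients mod 19: 10·t ≡ 6 (mod 19).
    The inverse of 10 mod 19 is 2 (since 10·2 = 20 = 1·19 + 1), so t ≡ 2·6 = 12 ≡ 12 (mod 19).
    Then x = 134 + 143·12 = 1850, valid modulo lcm(143, 19) = 2717: x ≡ 1850 (mod 2717).
  Combine with x ≡ 4 (mod 5); new modulus lcm = 13585.
    Write x = 1850 + 2717·t and substitute into x ≡ 4 (mod 5): 2717·t ≡ 4 − 1850 = -1846 (mod 5).
    Reduce coefficients mod 5: 2·t ≡ 4 (mod 5).
    The inverse of 2 mod 5 is 3 (since 2·3 = 6 = 1·5 + 1), so t ≡ 3·4 = 12 ≡ 2 (mod 5).
    Then x = 1850 + 2717·2 = 7284, valid modulo lcm(2717, 5) = 13585: x ≡ 7284 (mod 13585).
  Combine with x ≡ 1 (mod 4); new modulus lcm = 54340.
    Write x = 7284 + 13585·t and substitute into x ≡ 1 (mod 4): 13585·t ≡ 1 − 7284 = -7283 (mod 4).
    Reduce coefficients mod 4: 1·t ≡ 1 (mod 4).
    So t ≡ 1 (mod 4).
    Then x = 7284 + 13585·1 = 20869, valid modulo lcm(13585, 4) = 54340: x ≡ 20869 (mod 54340).
Verify against each original: 20869 mod 11 = 2, 20869 mod 13 = 4, 20869 mod 19 = 7, 20869 mod 5 = 4, 20869 mod 4 = 1.

x ≡ 20869 (mod 54340).


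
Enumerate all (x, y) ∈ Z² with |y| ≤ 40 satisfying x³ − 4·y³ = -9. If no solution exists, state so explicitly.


The equation is x³ - 4y³ = -9. For fixed y, x³ = 4·y³ − 9, so a solution requires the RHS to be a perfect cube.
Strategy: iterate y from -40 to 40, compute RHS = 4·y³ − 9, and check whether it is a (positive or negative) perfect cube.
Check small values of y:
  y = 0: RHS = -9 is not a perfect cube.
  y = 1: RHS = -5 is not a perfect cube.
  y = -1: RHS = -13 is not a perfect cube.
  y = 2: RHS = 23 is not a perfect cube.
  y = -2: RHS = -41 is not a perfect cube.
  y = 3: RHS = 99 is not a perfect cube.
  y = -3: RHS = -117 is not a perfect cube.
Continuing the search up to |y| = 40 finds no solutions either.
No (x, y) in the scanned range satisfies the equation.

No integer solutions with |y| ≤ 40.


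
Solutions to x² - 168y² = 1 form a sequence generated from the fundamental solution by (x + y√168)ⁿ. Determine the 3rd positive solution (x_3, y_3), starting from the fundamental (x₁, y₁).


Step 1: Find the fundamental solution (x₁, y₁) of x² - 168y² = 1.
  Expand √168 as a continued fraction. a₀ = ⌊√168⌋ = 12; iterate m_{k+1} = d_k·a_k − m_k, d_{k+1} = (168 − m_{k+1}²)/d_k, a_{k+1} = ⌊(a₀ + m_{k+1})/d_{k+1}⌋ (starting m₀ = 0, d₀ = 1), with convergents p_k = a_k·p_{k-1} + p_{k-2}, q_k = a_k·q_{k-1} + q_{k-2} (p₋₁ = 1, q₋₁ = 0):
  k = 0: a₀ = 12; p₀/q₀ = 12/1; p₀² − 168·q₀² = 144 − 168 = -24.
  k = 1: m = 12, d = 24, a = ⌊(12 + 12)/24⌋ = 1; p/q = (1·12 + 1)/(1·1 + 0) = 13/1; p² − 168·q² = 169 − 168 = 1.
  The first convergent with p² − 168·q² = 1 gives the fundamental solution (x₁, y₁) = (13, 1).
Step 2: Apply the recurrence (x_{n+1}, y_{n+1}) = (x₁x_n + 168y₁y_n, x₁y_n + y₁x_n) repeatedly.
  From (x_1, y_1) = (13, 1): x_2 = 13·13 + 168·1·1 = 337; y_2 = 13·1 + 1·13 = 26.
  From (x_2, y_2) = (337, 26): x_3 = 13·337 + 168·1·26 = 8749; y_3 = 13·26 + 1·337 = 675.
Step 3: Verify x_3² - 168·y_3² = 76545001 - 76545000 = 1 (should be 1). ✓

(x_1, y_1) = (13, 1); (x_3, y_3) = (8749, 675).


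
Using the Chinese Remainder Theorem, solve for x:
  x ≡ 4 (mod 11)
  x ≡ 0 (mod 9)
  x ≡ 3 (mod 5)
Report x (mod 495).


Moduli 11, 9, 5 are pairwise coprime; by CRT there is a unique solution modulo M = 11 · 9 · 5 = 495.
Solve pairwise, accumulating the modulus:
  Start with x ≡ 4 (mod 11).
  Combine with x ≡ 0 (mod 9): since gcd(11, 9) = 1, we get a unique residue mod 99.
    Write x = 4 + 11·t and substitute into x ≡ 0 (mod 9): 11·t ≡ 0 − 4 = -4 (mod 9).
    Reduce coefficients mod 9: 2·t ≡ 5 (mod 9).
    The inverse of 2 mod 9 is 5 (since 2·5 = 10 = 1·9 + 1), so t ≡ 5·5 = 25 ≡ 7 (mod 9).
    Then x = 4 + 11·7 = 81, valid modulo lcm(11, 9) = 99: x ≡ 81 (mod 99).
  Combine with x ≡ 3 (mod 5): since gcd(99, 5) = 1, we get a unique residue mod 495.
    Write x = 81 + 99·t and substitute into x ≡ 3 (mod 5): 99·t ≡ 3 − 81 = -78 (mod 5).
    Reduce coefficients mod 5: 4·t ≡ 2 (mod 5).
    The inverse of 4 mod 5 is 4 (since 4·4 = 16 = 3·5 + 1), so t ≡ 4·2 = 8 ≡ 3 (mod 5).
    Then x = 81 + 99·3 = 378, valid modulo lcm(99, 5) = 495: x ≡ 378 (mod 495).
Verify: 378 mod 11 = 4 ✓, 378 mod 9 = 0 ✓, 378 mod 5 = 3 ✓.

x ≡ 378 (mod 495).


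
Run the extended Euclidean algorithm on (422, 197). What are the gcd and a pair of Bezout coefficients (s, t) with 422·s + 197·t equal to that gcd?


Euclidean algorithm on (422, 197) — divide until remainder is 0:
  422 = 2 · 197 + 28
  197 = 7 · 28 + 1
  28 = 28 · 1 + 0
gcd(422, 197) = 1.
Track Bezout coefficients alongside the remainders: start with r₀ = 422 = a·1 + b·0 (s = 1, t = 0) and r₁ = 197 = a·0 + b·1 (s = 0, t = 1); each new remainder r_{k+1} = r_{k-1} − q_k·r_k inherits s_{k+1} = s_{k-1} − q_k·s_k, t_{k+1} = t_{k-1} − q_k·t_k, so r_k = a·s_k + b·t_k at every step:
  q = 2: r = 28, s = 1 − 2·0 = 1, t = 0 − 2·1 = -2  (check: 422·1 + 197·(-2) = 28)
  q = 7: r = 1, s = 0 − 7·1 = -7, t = 1 − 7·(-2) = 15  (check: 422·(-7) + 197·15 = 1)
The row with r = 1 (the gcd) gives the Bezout coefficients s = -7, t = 15.
Result: 422 · (-7) + 197 · (15) = 1.

gcd(422, 197) = 1; s = -7, t = 15 (check: 422·(-7) + 197·15 = 1).


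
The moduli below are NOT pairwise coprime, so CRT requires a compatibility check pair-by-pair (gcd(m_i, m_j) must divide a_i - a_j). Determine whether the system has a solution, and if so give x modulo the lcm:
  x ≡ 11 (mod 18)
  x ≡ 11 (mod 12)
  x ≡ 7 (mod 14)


Moduli 18, 12, 14 are not pairwise coprime, so CRT works modulo lcm(m_i) when all pairwise compatibility conditions hold.
Pairwise compatibility: gcd(m_i, m_j) must divide a_i - a_j for every pair.
Merge one congruence at a time:
  Start: x ≡ 11 (mod 18).
  Combine with x ≡ 11 (mod 12): gcd(18, 12) = 6; 11 - 11 = 0, which IS divisible by 6, so compatible.
    Write x = 11 + 18·t and substitute into x ≡ 11 (mod 12): 18·t ≡ 11 − 11 = 0 (mod 12).
    Divide the congruence (and modulus) by g = 6: 3·t ≡ 0 (mod 2).
    Reduce coefficients mod 2: 1·t ≡ 0 (mod 2).
    So t ≡ 0 (mod 2).
    Then x = 11 + 18·0 = 11, valid modulo lcm(18, 12) = 36: x ≡ 11 (mod 36).
  Combine with x ≡ 7 (mod 14): gcd(36, 14) = 2; 7 - 11 = -4, which IS divisible by 2, so compatible.
    Write x = 11 + 36·t and substitute into x ≡ 7 (mod 14): 36·t ≡ 7 − 11 = -4 (mod 14).
    Divide the congruence (and modulus) by g = 2: 18·t ≡ -2 (mod 7).
    Reduce coefficients mod 7: 4·t ≡ 5 (mod 7).
    The inverse of 4 mod 7 is 2 (since 4·2 = 8 = 1·7 + 1), so t ≡ 2·5 = 10 ≡ 3 (mod 7).
    Then x = 11 + 36·3 = 119, valid modulo lcm(36, 14) = 252: x ≡ 119 (mod 252).
Verify: 119 mod 18 = 11, 119 mod 12 = 11, 119 mod 14 = 7.

x ≡ 119 (mod 252).


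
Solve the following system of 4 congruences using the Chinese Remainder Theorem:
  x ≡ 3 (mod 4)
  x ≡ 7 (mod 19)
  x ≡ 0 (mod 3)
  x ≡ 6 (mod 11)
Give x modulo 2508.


Product of moduli M = 4 · 19 · 3 · 11 = 2508.
Merge one congruence at a time:
  Start: x ≡ 3 (mod 4).
  Combine with x ≡ 7 (mod 19); new modulus lcm = 76.
    Write x = 3 + 4·t and substitute into x ≡ 7 (mod 19): 4·t ≡ 7 − 3 = 4 (mod 19).
    The inverse of 4 mod 19 is 5 (since 4·5 = 20 = 1·19 + 1), so t ≡ 5·4 = 20 ≡ 1 (mod 19).
    Then x = 3 + 4·1 = 7, valid modulo lcm(4, 19) = 76: x ≡ 7 (mod 76).
  Combine with x ≡ 0 (mod 3); new modulus lcm = 228.
    Write x = 7 + 76·t and substitute into x ≡ 0 (mod 3): 76·t ≡ 0 − 7 = -7 (mod 3).
    Reduce coefficients mod 3: 1·t ≡ 2 (mod 3).
    So t ≡ 2 (mod 3).
    Then x = 7 + 76·2 = 159, valid modulo lcm(76, 3) = 228: x ≡ 159 (mod 228).
  Combine with x ≡ 6 (mod 11); new modulus lcm = 2508.
    Write x = 159 + 228·t and substitute into x ≡ 6 (mod 11): 228·t ≡ 6 − 159 = -153 (mod 11).
    Reduce coefficients mod 11: 8·t ≡ 1 (mod 11).
    The inverse of 8 mod 11 is 7 (since 8·7 = 56 = 5·11 + 1), so t ≡ 7·1 = 7 ≡ 7 (mod 11).
    Then x = 159 + 228·7 = 1755, valid modulo lcm(228, 11) = 2508: x ≡ 1755 (mod 2508).
Verify against each original: 1755 mod 4 = 3, 1755 mod 19 = 7, 1755 mod 3 = 0, 1755 mod 11 = 6.

x ≡ 1755 (mod 2508).


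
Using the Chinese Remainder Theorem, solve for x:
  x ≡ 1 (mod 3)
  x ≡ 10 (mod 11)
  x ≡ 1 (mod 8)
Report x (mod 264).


Moduli 3, 11, 8 are pairwise coprime; by CRT there is a unique solution modulo M = 3 · 11 · 8 = 264.
Solve pairwise, accumulating the modulus:
  Start with x ≡ 1 (mod 3).
  Combine with x ≡ 10 (mod 11): since gcd(3, 11) = 1, we get a unique residue mod 33.
    Write x = 1 + 3·t and substitute into x ≡ 10 (mod 11): 3·t ≡ 10 − 1 = 9 (mod 11).
    The inverse of 3 mod 11 is 4 (since 3·4 = 12 = 1·11 + 1), so t ≡ 4·9 = 36 ≡ 3 (mod 11).
    Then x = 1 + 3·3 = 10, valid modulo lcm(3, 11) = 33: x ≡ 10 (mod 33).
  Combine with x ≡ 1 (mod 8): since gcd(33, 8) = 1, we get a unique residue mod 264.
    Write x = 10 + 33·t and substitute into x ≡ 1 (mod 8): 33·t ≡ 1 − 10 = -9 (mod 8).
    Reduce coefficients mod 8: 1·t ≡ 7 (mod 8).
    So t ≡ 7 (mod 8).
    Then x = 10 + 33·7 = 241, valid modulo lcm(33, 8) = 264: x ≡ 241 (mod 264).
Verify: 241 mod 3 = 1 ✓, 241 mod 11 = 10 ✓, 241 mod 8 = 1 ✓.

x ≡ 241 (mod 264).


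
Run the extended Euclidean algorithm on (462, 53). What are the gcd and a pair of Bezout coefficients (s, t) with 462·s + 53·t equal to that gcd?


Euclidean algorithm on (462, 53) — divide until remainder is 0:
  462 = 8 · 53 + 38
  53 = 1 · 38 + 15
  38 = 2 · 15 + 8
  15 = 1 · 8 + 7
  8 = 1 · 7 + 1
  7 = 7 · 1 + 0
gcd(462, 53) = 1.
Track Bezout coefficients alongside the remainders: start with r₀ = 462 = a·1 + b·0 (s = 1, t = 0) and r₁ = 53 = a·0 + b·1 (s = 0, t = 1); each new remainder r_{k+1} = r_{k-1} − q_k·r_k inherits s_{k+1} = s_{k-1} − q_k·s_k, t_{k+1} = t_{k-1} − q_k·t_k, so r_k = a·s_k + b·t_k at every step:
  q = 8: r = 38, s = 1 − 8·0 = 1, t = 0 − 8·1 = -8  (check: 462·1 + 53·(-8) = 38)
  q = 1: r = 15, s = 0 − 1·1 = -1, t = 1 − 1·(-8) = 9  (check: 462·(-1) + 53·9 = 15)
  q = 2: r = 8, s = 1 − 2·(-1) = 3, t = -8 − 2·9 = -26  (check: 462·3 + 53·(-26) = 8)
  q = 1: r = 7, s = -1 − 1·3 = -4, t = 9 − 1·(-26) = 35  (check: 462·(-4) + 53·35 = 7)
  q = 1: r = 1, s = 3 − 1·(-4) = 7, t = -26 − 1·35 = -61  (check: 462·7 + 53·(-61) = 1)
The row with r = 1 (the gcd) gives the Bezout coefficients s = 7, t = -61.
Result: 462 · (7) + 53 · (-61) = 1.

gcd(462, 53) = 1; s = 7, t = -61 (check: 462·7 + 53·(-61) = 1).


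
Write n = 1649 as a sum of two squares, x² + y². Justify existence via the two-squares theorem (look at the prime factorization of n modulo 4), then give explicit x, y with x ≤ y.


Step 1: Factor n = 1649 = 17 · 97.
Step 2: Check the mod-4 condition on each prime factor: 17 ≡ 1 (mod 4), exponent 1; 97 ≡ 1 (mod 4), exponent 1.
All primes ≡ 3 (mod 4) appear to even exponent (or don't appear), so by the two-squares theorem n IS expressible as a sum of two squares.
Step 3: Build a representation. Here n = 17 · 97 is a product of primes ≡ 1 (mod 4). Each prime p ≡ 1 (mod 4) is itself a sum of two squares; find a² by testing p − a² for a perfect square:
  17: 17 − 1² = 16 = 4² ⇒ 17 = 1² + 4².
  97: 97 − 1² = 96, 97 − 2² = 93, 97 − 3² = 88, 97 − 4² = 81 = 9² ⇒ 97 = 4² + 9².
  Combine using the Brahmagupta–Fibonacci identity (a² + b²)(c² + d²) = (ac − bd)² + (ad + bc)² = (ac + bd)² + (ad − bc)²:
  17 · 97 = 1649: from (1² + 4²)(4² + 9²), take (1·4 − 4·9, 1·9 + 4·4) = (4 − 36, 9 + 16) = (-32, 25); dropping signs (only squares matter) gives (32, 25); check 32² + 25² = 1024 + 625 = 1649 ✓.
Step 4: Order so x ≤ y and verify: 25² + 32² = 625 + 1024 = 1649 = n. ✓

n = 1649 = 25² + 32² (one valid representation with x ≤ y).


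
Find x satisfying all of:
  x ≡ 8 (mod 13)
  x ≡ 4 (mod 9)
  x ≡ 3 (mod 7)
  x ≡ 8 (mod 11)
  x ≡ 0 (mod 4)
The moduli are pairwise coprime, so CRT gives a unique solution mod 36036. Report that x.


Product of moduli M = 13 · 9 · 7 · 11 · 4 = 36036.
Merge one congruence at a time:
  Start: x ≡ 8 (mod 13).
  Combine with x ≡ 4 (mod 9); new modulus lcm = 117.
    Write x = 8 + 13·t and substitute into x ≡ 4 (mod 9): 13·t ≡ 4 − 8 = -4 (mod 9).
    Reduce coefficients mod 9: 4·t ≡ 5 (mod 9).
    The inverse of 4 mod 9 is 7 (since 4·7 = 28 = 3·9 + 1), so t ≡ 7·5 = 35 ≡ 8 (mod 9).
    Then x = 8 + 13·8 = 112, valid modulo lcm(13, 9) = 117: x ≡ 112 (mod 117).
  Combine with x ≡ 3 (mod 7); new modulus lcm = 819.
    Write x = 112 + 117·t and substitute into x ≡ 3 (mod 7): 117·t ≡ 3 − 112 = -109 (mod 7).
    Reduce coefficients mod 7: 5·t ≡ 3 (mod 7).
    The inverse of 5 mod 7 is 3 (since 5·3 = 15 = 2·7 + 1), so t ≡ 3·3 = 9 ≡ 2 (mod 7).
    Then x = 112 + 117·2 = 346, valid modulo lcm(117, 7) = 819: x ≡ 346 (mod 819).
  Combine with x ≡ 8 (mod 11); new modulus lcm = 9009.
    Write x = 346 + 819·t and substitute into x ≡ 8 (mod 11): 819·t ≡ 8 − 346 = -338 (mod 11).
    Reduce coefficients mod 11: 5·t ≡ 3 (mod 11).
    The inverse of 5 mod 11 is 9 (since 5·9 = 45 = 4·11 + 1), so t ≡ 9·3 = 27 ≡ 5 (mod 11).
    Then x = 346 + 819·5 = 4441, valid modulo lcm(819, 11) = 9009: x ≡ 4441 (mod 9009).
  Combine with x ≡ 0 (mod 4); new modulus lcm = 36036.
    Write x = 4441 + 9009·t and substitute into x ≡ 0 (mod 4): 9009·t ≡ 0 − 4441 = -4441 (mod 4).
    Reduce coefficients mod 4: 1·t ≡ 3 (mod 4).
    So t ≡ 3 (mod 4).
    Then x = 4441 + 9009·3 = 31468, valid modulo lcm(9009, 4) = 36036: x ≡ 31468 (mod 36036).
Verify against each original: 31468 mod 13 = 8, 31468 mod 9 = 4, 31468 mod 7 = 3, 31468 mod 11 = 8, 31468 mod 4 = 0.

x ≡ 31468 (mod 36036).


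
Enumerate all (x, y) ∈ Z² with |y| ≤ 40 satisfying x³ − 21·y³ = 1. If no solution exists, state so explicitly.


The equation is x³ - 21y³ = 1. For fixed y, x³ = 21·y³ + 1, so a solution requires the RHS to be a perfect cube.
Strategy: iterate y from -40 to 40, compute RHS = 21·y³ + 1, and check whether it is a (positive or negative) perfect cube.
Check small values of y:
  y = 0: RHS = 1 = (1)³ ⇒ x = 1 works.
  y = 1: RHS = 22 is not a perfect cube.
  y = -1: RHS = -20 is not a perfect cube.
  y = 2: RHS = 169 is not a perfect cube.
  y = -2: RHS = -167 is not a perfect cube.
  y = 3: RHS = 568 is not a perfect cube.
  y = -3: RHS = -566 is not a perfect cube.
Continuing the search up to |y| = 40 finds no further solutions beyond those listed.
Collected solutions: (1, 0).

Solutions (with |y| ≤ 40): (1, 0).
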